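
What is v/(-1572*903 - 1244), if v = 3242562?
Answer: -1621281/710380 ≈ -2.2823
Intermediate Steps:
v/(-1572*903 - 1244) = 3242562/(-1572*903 - 1244) = 3242562/(-1419516 - 1244) = 3242562/(-1420760) = 3242562*(-1/1420760) = -1621281/710380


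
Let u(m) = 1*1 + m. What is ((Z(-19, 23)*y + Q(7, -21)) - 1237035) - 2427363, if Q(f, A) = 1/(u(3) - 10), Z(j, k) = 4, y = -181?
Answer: -21990733/6 ≈ -3.6651e+6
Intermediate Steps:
u(m) = 1 + m
Q(f, A) = -⅙ (Q(f, A) = 1/((1 + 3) - 10) = 1/(4 - 10) = 1/(-6) = -⅙)
((Z(-19, 23)*y + Q(7, -21)) - 1237035) - 2427363 = ((4*(-181) - ⅙) - 1237035) - 2427363 = ((-724 - ⅙) - 1237035) - 2427363 = (-4345/6 - 1237035) - 2427363 = -7426555/6 - 2427363 = -21990733/6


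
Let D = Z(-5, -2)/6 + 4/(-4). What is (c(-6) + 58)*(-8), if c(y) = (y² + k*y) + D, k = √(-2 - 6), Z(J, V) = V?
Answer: -2224/3 + 96*I*√2 ≈ -741.33 + 135.76*I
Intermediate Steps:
k = 2*I*√2 (k = √(-8) = 2*I*√2 ≈ 2.8284*I)
D = -4/3 (D = -2/6 + 4/(-4) = -2*⅙ + 4*(-¼) = -⅓ - 1 = -4/3 ≈ -1.3333)
c(y) = -4/3 + y² + 2*I*y*√2 (c(y) = (y² + (2*I*√2)*y) - 4/3 = (y² + 2*I*y*√2) - 4/3 = -4/3 + y² + 2*I*y*√2)
(c(-6) + 58)*(-8) = ((-4/3 + (-6)² + 2*I*(-6)*√2) + 58)*(-8) = ((-4/3 + 36 - 12*I*√2) + 58)*(-8) = ((104/3 - 12*I*√2) + 58)*(-8) = (278/3 - 12*I*√2)*(-8) = -2224/3 + 96*I*√2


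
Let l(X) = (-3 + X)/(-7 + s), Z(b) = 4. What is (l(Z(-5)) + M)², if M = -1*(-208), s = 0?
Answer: 2117025/49 ≈ 43205.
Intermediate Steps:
M = 208
l(X) = 3/7 - X/7 (l(X) = (-3 + X)/(-7 + 0) = (-3 + X)/(-7) = (-3 + X)*(-⅐) = 3/7 - X/7)
(l(Z(-5)) + M)² = ((3/7 - ⅐*4) + 208)² = ((3/7 - 4/7) + 208)² = (-⅐ + 208)² = (1455/7)² = 2117025/49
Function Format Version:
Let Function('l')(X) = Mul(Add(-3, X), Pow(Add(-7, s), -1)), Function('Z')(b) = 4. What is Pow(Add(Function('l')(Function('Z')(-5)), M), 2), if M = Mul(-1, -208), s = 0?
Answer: Rational(2117025, 49) ≈ 43205.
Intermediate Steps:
M = 208
Function('l')(X) = Add(Rational(3, 7), Mul(Rational(-1, 7), X)) (Function('l')(X) = Mul(Add(-3, X), Pow(Add(-7, 0), -1)) = Mul(Add(-3, X), Pow(-7, -1)) = Mul(Add(-3, X), Rational(-1, 7)) = Add(Rational(3, 7), Mul(Rational(-1, 7), X)))
Pow(Add(Function('l')(Function('Z')(-5)), M), 2) = Pow(Add(Add(Rational(3, 7), Mul(Rational(-1, 7), 4)), 208), 2) = Pow(Add(Add(Rational(3, 7), Rational(-4, 7)), 208), 2) = Pow(Add(Rational(-1, 7), 208), 2) = Pow(Rational(1455, 7), 2) = Rational(2117025, 49)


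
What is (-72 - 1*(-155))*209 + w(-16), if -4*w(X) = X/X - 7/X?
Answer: 1110185/64 ≈ 17347.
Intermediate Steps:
w(X) = -¼ + 7/(4*X) (w(X) = -(X/X - 7/X)/4 = -(1 - 7/X)/4 = -¼ + 7/(4*X))
(-72 - 1*(-155))*209 + w(-16) = (-72 - 1*(-155))*209 + (¼)*(7 - 1*(-16))/(-16) = (-72 + 155)*209 + (¼)*(-1/16)*(7 + 16) = 83*209 + (¼)*(-1/16)*23 = 17347 - 23/64 = 1110185/64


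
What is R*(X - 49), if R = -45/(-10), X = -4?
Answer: -477/2 ≈ -238.50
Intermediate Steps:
R = 9/2 (R = -45*(-1/10) = 9/2 ≈ 4.5000)
R*(X - 49) = 9*(-4 - 49)/2 = (9/2)*(-53) = -477/2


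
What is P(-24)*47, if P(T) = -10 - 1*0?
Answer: -470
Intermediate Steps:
P(T) = -10 (P(T) = -10 + 0 = -10)
P(-24)*47 = -10*47 = -470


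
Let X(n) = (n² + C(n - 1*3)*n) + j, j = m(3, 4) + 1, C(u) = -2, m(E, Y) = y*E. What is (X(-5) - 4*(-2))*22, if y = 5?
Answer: 1298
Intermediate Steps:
m(E, Y) = 5*E
j = 16 (j = 5*3 + 1 = 15 + 1 = 16)
X(n) = 16 + n² - 2*n (X(n) = (n² - 2*n) + 16 = 16 + n² - 2*n)
(X(-5) - 4*(-2))*22 = ((16 + (-5)² - 2*(-5)) - 4*(-2))*22 = ((16 + 25 + 10) + 8)*22 = (51 + 8)*22 = 59*22 = 1298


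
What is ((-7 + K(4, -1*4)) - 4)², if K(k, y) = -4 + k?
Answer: 121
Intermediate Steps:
((-7 + K(4, -1*4)) - 4)² = ((-7 + (-4 + 4)) - 4)² = ((-7 + 0) - 4)² = (-7 - 4)² = (-11)² = 121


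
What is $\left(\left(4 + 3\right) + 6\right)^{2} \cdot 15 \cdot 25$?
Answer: $63375$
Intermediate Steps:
$\left(\left(4 + 3\right) + 6\right)^{2} \cdot 15 \cdot 25 = \left(7 + 6\right)^{2} \cdot 375 = 13^{2} \cdot 375 = 169 \cdot 375 = 63375$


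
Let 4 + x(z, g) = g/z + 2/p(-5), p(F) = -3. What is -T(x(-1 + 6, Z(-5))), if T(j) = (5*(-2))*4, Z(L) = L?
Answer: 40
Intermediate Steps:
x(z, g) = -14/3 + g/z (x(z, g) = -4 + (g/z + 2/(-3)) = -4 + (g/z + 2*(-1/3)) = -4 + (g/z - 2/3) = -4 + (-2/3 + g/z) = -14/3 + g/z)
T(j) = -40 (T(j) = -10*4 = -40)
-T(x(-1 + 6, Z(-5))) = -1*(-40) = 40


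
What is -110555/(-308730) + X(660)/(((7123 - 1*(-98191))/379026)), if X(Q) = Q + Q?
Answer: 1404306209117/295578102 ≈ 4751.0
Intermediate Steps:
X(Q) = 2*Q
-110555/(-308730) + X(660)/(((7123 - 1*(-98191))/379026)) = -110555/(-308730) + (2*660)/(((7123 - 1*(-98191))/379026)) = -110555*(-1/308730) + 1320/(((7123 + 98191)*(1/379026))) = 22111/61746 + 1320/((105314*(1/379026))) = 22111/61746 + 1320/(52657/189513) = 22111/61746 + 1320*(189513/52657) = 22111/61746 + 22741560/4787 = 1404306209117/295578102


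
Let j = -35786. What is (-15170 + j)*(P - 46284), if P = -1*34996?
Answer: 4141703680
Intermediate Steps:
P = -34996
(-15170 + j)*(P - 46284) = (-15170 - 35786)*(-34996 - 46284) = -50956*(-81280) = 4141703680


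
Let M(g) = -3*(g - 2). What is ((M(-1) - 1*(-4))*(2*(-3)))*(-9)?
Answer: 702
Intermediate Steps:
M(g) = 6 - 3*g (M(g) = -3*(-2 + g) = 6 - 3*g)
((M(-1) - 1*(-4))*(2*(-3)))*(-9) = (((6 - 3*(-1)) - 1*(-4))*(2*(-3)))*(-9) = (((6 + 3) + 4)*(-6))*(-9) = ((9 + 4)*(-6))*(-9) = (13*(-6))*(-9) = -78*(-9) = 702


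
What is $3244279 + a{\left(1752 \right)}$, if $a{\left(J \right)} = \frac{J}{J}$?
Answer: $3244280$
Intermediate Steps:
$a{\left(J \right)} = 1$
$3244279 + a{\left(1752 \right)} = 3244279 + 1 = 3244280$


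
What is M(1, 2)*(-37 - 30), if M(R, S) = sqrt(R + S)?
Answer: -67*sqrt(3) ≈ -116.05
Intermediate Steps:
M(1, 2)*(-37 - 30) = sqrt(1 + 2)*(-37 - 30) = sqrt(3)*(-67) = -67*sqrt(3)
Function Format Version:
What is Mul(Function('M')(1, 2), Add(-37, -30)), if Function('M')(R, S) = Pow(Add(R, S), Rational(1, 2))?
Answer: Mul(-67, Pow(3, Rational(1, 2))) ≈ -116.05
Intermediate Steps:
Mul(Function('M')(1, 2), Add(-37, -30)) = Mul(Pow(Add(1, 2), Rational(1, 2)), Add(-37, -30)) = Mul(Pow(3, Rational(1, 2)), -67) = Mul(-67, Pow(3, Rational(1, 2)))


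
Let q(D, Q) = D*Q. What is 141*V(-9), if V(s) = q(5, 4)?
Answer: 2820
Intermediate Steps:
V(s) = 20 (V(s) = 5*4 = 20)
141*V(-9) = 141*20 = 2820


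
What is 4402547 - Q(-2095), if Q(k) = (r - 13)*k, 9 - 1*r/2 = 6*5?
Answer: 4287322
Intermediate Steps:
r = -42 (r = 18 - 12*5 = 18 - 2*30 = 18 - 60 = -42)
Q(k) = -55*k (Q(k) = (-42 - 13)*k = -55*k)
4402547 - Q(-2095) = 4402547 - (-55)*(-2095) = 4402547 - 1*115225 = 4402547 - 115225 = 4287322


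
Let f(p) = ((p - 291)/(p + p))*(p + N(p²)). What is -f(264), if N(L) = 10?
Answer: 1233/88 ≈ 14.011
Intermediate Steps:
f(p) = (-291 + p)*(10 + p)/(2*p) (f(p) = ((p - 291)/(p + p))*(p + 10) = ((-291 + p)/((2*p)))*(10 + p) = ((-291 + p)*(1/(2*p)))*(10 + p) = ((-291 + p)/(2*p))*(10 + p) = (-291 + p)*(10 + p)/(2*p))
-f(264) = -(-2910 + 264*(-281 + 264))/(2*264) = -(-2910 + 264*(-17))/(2*264) = -(-2910 - 4488)/(2*264) = -(-7398)/(2*264) = -1*(-1233/88) = 1233/88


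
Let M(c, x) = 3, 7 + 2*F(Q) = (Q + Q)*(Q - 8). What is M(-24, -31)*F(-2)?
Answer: 99/2 ≈ 49.500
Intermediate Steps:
F(Q) = -7/2 + Q*(-8 + Q) (F(Q) = -7/2 + ((Q + Q)*(Q - 8))/2 = -7/2 + ((2*Q)*(-8 + Q))/2 = -7/2 + (2*Q*(-8 + Q))/2 = -7/2 + Q*(-8 + Q))
M(-24, -31)*F(-2) = 3*(-7/2 + (-2)² - 8*(-2)) = 3*(-7/2 + 4 + 16) = 3*(33/2) = 99/2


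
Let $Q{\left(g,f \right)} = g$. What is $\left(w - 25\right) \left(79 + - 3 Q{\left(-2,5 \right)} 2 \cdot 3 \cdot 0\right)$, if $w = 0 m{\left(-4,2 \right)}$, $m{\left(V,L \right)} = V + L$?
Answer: $-1975$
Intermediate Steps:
$m{\left(V,L \right)} = L + V$
$w = 0$ ($w = 0 \left(2 - 4\right) = 0 \left(-2\right) = 0$)
$\left(w - 25\right) \left(79 + - 3 Q{\left(-2,5 \right)} 2 \cdot 3 \cdot 0\right) = \left(0 - 25\right) \left(79 + - 3 \left(-2\right) 2 \cdot 3 \cdot 0\right) = - 25 \left(79 + - 3 \left(\left(-4\right) 3\right) 0\right) = - 25 \left(79 + \left(-3\right) \left(-12\right) 0\right) = - 25 \left(79 + 36 \cdot 0\right) = - 25 \left(79 + 0\right) = \left(-25\right) 79 = -1975$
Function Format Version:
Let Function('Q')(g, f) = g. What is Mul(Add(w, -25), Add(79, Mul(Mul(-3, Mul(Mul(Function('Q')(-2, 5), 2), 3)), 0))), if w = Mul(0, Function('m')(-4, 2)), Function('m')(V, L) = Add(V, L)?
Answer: -1975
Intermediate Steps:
Function('m')(V, L) = Add(L, V)
w = 0 (w = Mul(0, Add(2, -4)) = Mul(0, -2) = 0)
Mul(Add(w, -25), Add(79, Mul(Mul(-3, Mul(Mul(Function('Q')(-2, 5), 2), 3)), 0))) = Mul(Add(0, -25), Add(79, Mul(Mul(-3, Mul(Mul(-2, 2), 3)), 0))) = Mul(-25, Add(79, Mul(Mul(-3, Mul(-4, 3)), 0))) = Mul(-25, Add(79, Mul(Mul(-3, -12), 0))) = Mul(-25, Add(79, Mul(36, 0))) = Mul(-25, Add(79, 0)) = Mul(-25, 79) = -1975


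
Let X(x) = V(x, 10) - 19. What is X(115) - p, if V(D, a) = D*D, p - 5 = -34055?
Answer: 47256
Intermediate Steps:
p = -34050 (p = 5 - 34055 = -34050)
V(D, a) = D²
X(x) = -19 + x² (X(x) = x² - 19 = -19 + x²)
X(115) - p = (-19 + 115²) - 1*(-34050) = (-19 + 13225) + 34050 = 13206 + 34050 = 47256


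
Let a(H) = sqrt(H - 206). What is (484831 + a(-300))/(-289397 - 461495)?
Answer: -3701/5732 - I*sqrt(506)/750892 ≈ -0.64567 - 2.9957e-5*I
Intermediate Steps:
a(H) = sqrt(-206 + H)
(484831 + a(-300))/(-289397 - 461495) = (484831 + sqrt(-206 - 300))/(-289397 - 461495) = (484831 + sqrt(-506))/(-750892) = (484831 + I*sqrt(506))*(-1/750892) = -3701/5732 - I*sqrt(506)/750892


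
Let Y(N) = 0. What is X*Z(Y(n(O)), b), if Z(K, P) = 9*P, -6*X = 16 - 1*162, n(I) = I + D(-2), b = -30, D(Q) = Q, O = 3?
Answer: -6570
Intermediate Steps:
n(I) = -2 + I (n(I) = I - 2 = -2 + I)
X = 73/3 (X = -(16 - 1*162)/6 = -(16 - 162)/6 = -⅙*(-146) = 73/3 ≈ 24.333)
X*Z(Y(n(O)), b) = 73*(9*(-30))/3 = (73/3)*(-270) = -6570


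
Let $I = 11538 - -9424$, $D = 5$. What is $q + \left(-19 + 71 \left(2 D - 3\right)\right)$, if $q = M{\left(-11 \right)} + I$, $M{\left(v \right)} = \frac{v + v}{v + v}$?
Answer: $21441$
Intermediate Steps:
$M{\left(v \right)} = 1$ ($M{\left(v \right)} = \frac{2 v}{2 v} = 2 v \frac{1}{2 v} = 1$)
$I = 20962$ ($I = 11538 + 9424 = 20962$)
$q = 20963$ ($q = 1 + 20962 = 20963$)
$q + \left(-19 + 71 \left(2 D - 3\right)\right) = 20963 - \left(19 - 71 \left(2 \cdot 5 - 3\right)\right) = 20963 - \left(19 - 71 \left(10 - 3\right)\right) = 20963 + \left(-19 + 71 \cdot 7\right) = 20963 + \left(-19 + 497\right) = 20963 + 478 = 21441$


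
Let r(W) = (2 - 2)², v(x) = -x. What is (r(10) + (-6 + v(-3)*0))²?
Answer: 36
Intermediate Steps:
r(W) = 0 (r(W) = 0² = 0)
(r(10) + (-6 + v(-3)*0))² = (0 + (-6 - 1*(-3)*0))² = (0 + (-6 + 3*0))² = (0 + (-6 + 0))² = (0 - 6)² = (-6)² = 36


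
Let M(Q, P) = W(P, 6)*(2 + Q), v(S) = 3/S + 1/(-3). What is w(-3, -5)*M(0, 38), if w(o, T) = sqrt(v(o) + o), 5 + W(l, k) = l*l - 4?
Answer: 2870*I*sqrt(39)/3 ≈ 5974.4*I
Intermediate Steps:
W(l, k) = -9 + l**2 (W(l, k) = -5 + (l*l - 4) = -5 + (l**2 - 4) = -5 + (-4 + l**2) = -9 + l**2)
v(S) = -1/3 + 3/S (v(S) = 3/S + 1*(-1/3) = 3/S - 1/3 = -1/3 + 3/S)
M(Q, P) = (-9 + P**2)*(2 + Q)
w(o, T) = sqrt(o + (9 - o)/(3*o)) (w(o, T) = sqrt((9 - o)/(3*o) + o) = sqrt(o + (9 - o)/(3*o)))
w(-3, -5)*M(0, 38) = (sqrt(-3 + 9*(-3) + 27/(-3))/3)*((-9 + 38**2)*(2 + 0)) = (sqrt(-3 - 27 + 27*(-1/3))/3)*((-9 + 1444)*2) = (sqrt(-3 - 27 - 9)/3)*(1435*2) = (sqrt(-39)/3)*2870 = ((I*sqrt(39))/3)*2870 = (I*sqrt(39)/3)*2870 = 2870*I*sqrt(39)/3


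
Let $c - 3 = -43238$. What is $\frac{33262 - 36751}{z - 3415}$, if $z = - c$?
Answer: $- \frac{3489}{39820} \approx -0.087619$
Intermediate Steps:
$c = -43235$ ($c = 3 - 43238 = -43235$)
$z = 43235$ ($z = \left(-1\right) \left(-43235\right) = 43235$)
$\frac{33262 - 36751}{z - 3415} = \frac{33262 - 36751}{43235 - 3415} = - \frac{3489}{39820}$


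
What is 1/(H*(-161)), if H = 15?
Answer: -1/2415 ≈ -0.00041408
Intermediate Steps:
1/(H*(-161)) = 1/(15*(-161)) = 1/(-2415) = -1/2415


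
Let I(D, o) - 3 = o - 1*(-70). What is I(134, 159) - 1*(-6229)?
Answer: 6461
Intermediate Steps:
I(D, o) = 73 + o (I(D, o) = 3 + (o - 1*(-70)) = 3 + (o + 70) = 3 + (70 + o) = 73 + o)
I(134, 159) - 1*(-6229) = (73 + 159) - 1*(-6229) = 232 + 6229 = 6461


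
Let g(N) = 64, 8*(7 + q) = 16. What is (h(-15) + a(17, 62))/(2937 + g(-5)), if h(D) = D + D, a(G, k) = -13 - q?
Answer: -38/3001 ≈ -0.012662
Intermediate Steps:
q = -5 (q = -7 + (⅛)*16 = -7 + 2 = -5)
a(G, k) = -8 (a(G, k) = -13 - 1*(-5) = -13 + 5 = -8)
h(D) = 2*D
(h(-15) + a(17, 62))/(2937 + g(-5)) = (2*(-15) - 8)/(2937 + 64) = (-30 - 8)/3001 = -38*1/3001 = -38/3001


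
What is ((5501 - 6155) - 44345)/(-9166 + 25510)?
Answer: -44999/16344 ≈ -2.7532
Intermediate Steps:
((5501 - 6155) - 44345)/(-9166 + 25510) = (-654 - 44345)/16344 = -44999*1/16344 = -44999/16344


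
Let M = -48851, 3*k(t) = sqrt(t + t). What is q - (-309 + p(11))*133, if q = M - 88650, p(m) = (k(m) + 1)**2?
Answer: -871759/9 - 266*sqrt(22)/3 ≈ -97278.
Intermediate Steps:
k(t) = sqrt(2)*sqrt(t)/3 (k(t) = sqrt(t + t)/3 = sqrt(2*t)/3 = (sqrt(2)*sqrt(t))/3 = sqrt(2)*sqrt(t)/3)
p(m) = (1 + sqrt(2)*sqrt(m)/3)**2 (p(m) = (sqrt(2)*sqrt(m)/3 + 1)**2 = (1 + sqrt(2)*sqrt(m)/3)**2)
q = -137501 (q = -48851 - 88650 = -137501)
q - (-309 + p(11))*133 = -137501 - (-309 + (3 + sqrt(2)*sqrt(11))**2/9)*133 = -137501 - (-309 + (3 + sqrt(22))**2/9)*133 = -137501 - (-41097 + 133*(3 + sqrt(22))**2/9) = -137501 + (41097 - 133*(3 + sqrt(22))**2/9) = -96404 - 133*(3 + sqrt(22))**2/9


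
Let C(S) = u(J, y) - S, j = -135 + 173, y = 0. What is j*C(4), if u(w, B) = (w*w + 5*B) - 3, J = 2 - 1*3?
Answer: -228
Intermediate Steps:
J = -1 (J = 2 - 3 = -1)
u(w, B) = -3 + w² + 5*B (u(w, B) = (w² + 5*B) - 3 = -3 + w² + 5*B)
j = 38
C(S) = -2 - S (C(S) = (-3 + (-1)² + 5*0) - S = (-3 + 1 + 0) - S = -2 - S)
j*C(4) = 38*(-2 - 1*4) = 38*(-2 - 4) = 38*(-6) = -228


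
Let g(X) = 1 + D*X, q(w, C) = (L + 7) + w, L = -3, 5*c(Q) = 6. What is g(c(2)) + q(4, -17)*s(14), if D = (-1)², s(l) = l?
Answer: 571/5 ≈ 114.20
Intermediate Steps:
c(Q) = 6/5 (c(Q) = (⅕)*6 = 6/5)
D = 1
q(w, C) = 4 + w (q(w, C) = (-3 + 7) + w = 4 + w)
g(X) = 1 + X (g(X) = 1 + 1*X = 1 + X)
g(c(2)) + q(4, -17)*s(14) = (1 + 6/5) + (4 + 4)*14 = 11/5 + 8*14 = 11/5 + 112 = 571/5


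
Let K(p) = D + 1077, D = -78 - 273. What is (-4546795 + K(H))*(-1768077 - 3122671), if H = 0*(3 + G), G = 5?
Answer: 22233677869612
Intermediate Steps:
H = 0 (H = 0*(3 + 5) = 0*8 = 0)
D = -351
K(p) = 726 (K(p) = -351 + 1077 = 726)
(-4546795 + K(H))*(-1768077 - 3122671) = (-4546795 + 726)*(-1768077 - 3122671) = -4546069*(-4890748) = 22233677869612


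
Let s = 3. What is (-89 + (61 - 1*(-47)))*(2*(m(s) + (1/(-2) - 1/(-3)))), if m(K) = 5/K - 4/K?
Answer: 19/3 ≈ 6.3333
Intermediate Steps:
m(K) = 1/K
(-89 + (61 - 1*(-47)))*(2*(m(s) + (1/(-2) - 1/(-3)))) = (-89 + (61 - 1*(-47)))*(2*(1/3 + (1/(-2) - 1/(-3)))) = (-89 + (61 + 47))*(2*(⅓ + (1*(-½) - 1*(-⅓)))) = (-89 + 108)*(2*(⅓ + (-½ + ⅓))) = 19*(2*(⅓ - ⅙)) = 19*(2*(⅙)) = 19*(⅓) = 19/3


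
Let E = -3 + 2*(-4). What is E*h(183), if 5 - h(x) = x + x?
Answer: 3971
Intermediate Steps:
h(x) = 5 - 2*x (h(x) = 5 - (x + x) = 5 - 2*x)
E = -11 (E = -3 - 8 = -11)
E*h(183) = -11*(5 - 2*183) = -11*(5 - 366) = -11*(-361) = 3971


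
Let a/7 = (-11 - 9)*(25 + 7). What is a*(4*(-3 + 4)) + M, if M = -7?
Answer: -17927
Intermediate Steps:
a = -4480 (a = 7*((-11 - 9)*(25 + 7)) = 7*(-20*32) = 7*(-640) = -4480)
a*(4*(-3 + 4)) + M = -17920*(-3 + 4) - 7 = -17920 - 7 = -17927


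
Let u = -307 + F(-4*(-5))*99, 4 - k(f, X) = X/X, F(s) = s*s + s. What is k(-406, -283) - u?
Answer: -41270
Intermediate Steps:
F(s) = s + s**2 (F(s) = s**2 + s = s + s**2)
k(f, X) = 3 (k(f, X) = 4 - X/X = 4 - 1*1 = 4 - 1 = 3)
u = 41273 (u = -307 + ((-4*(-5))*(1 - 4*(-5)))*99 = -307 + (20*(1 + 20))*99 = -307 + (20*21)*99 = -307 + 420*99 = -307 + 41580 = 41273)
k(-406, -283) - u = 3 - 1*41273 = 3 - 41273 = -41270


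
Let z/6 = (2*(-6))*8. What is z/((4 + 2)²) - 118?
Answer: -134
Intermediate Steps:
z = -576 (z = 6*((2*(-6))*8) = 6*(-12*8) = 6*(-96) = -576)
z/((4 + 2)²) - 118 = -576/(4 + 2)² - 118 = -576/(6²) - 118 = -576/36 - 118 = -576*1/36 - 118 = -16 - 118 = -134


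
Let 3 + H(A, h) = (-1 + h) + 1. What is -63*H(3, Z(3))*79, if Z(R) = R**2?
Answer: -29862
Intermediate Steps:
H(A, h) = -3 + h (H(A, h) = -3 + ((-1 + h) + 1) = -3 + h)
-63*H(3, Z(3))*79 = -63*(-3 + 3**2)*79 = -63*(-3 + 9)*79 = -63*6*79 = -378*79 = -29862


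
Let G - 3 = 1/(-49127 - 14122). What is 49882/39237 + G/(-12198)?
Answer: 221132653463/173975798601 ≈ 1.2711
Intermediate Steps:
G = 189746/63249 (G = 3 + 1/(-49127 - 14122) = 3 + 1/(-63249) = 3 - 1/63249 = 189746/63249 ≈ 3.0000)
49882/39237 + G/(-12198) = 49882/39237 + (189746/63249)/(-12198) = 49882*(1/39237) + (189746/63249)*(-1/12198) = 49882/39237 - 94873/385755651 = 221132653463/173975798601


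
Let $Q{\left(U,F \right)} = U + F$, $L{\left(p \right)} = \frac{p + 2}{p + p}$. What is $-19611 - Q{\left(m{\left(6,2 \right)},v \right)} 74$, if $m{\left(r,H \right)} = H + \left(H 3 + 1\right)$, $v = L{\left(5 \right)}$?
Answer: $- \frac{101644}{5} \approx -20329.0$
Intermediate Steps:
$L{\left(p \right)} = \frac{2 + p}{2 p}$
$v = \frac{7}{10}$ ($v = \frac{2 + 5}{2 \cdot 5} = \frac{1}{2} \cdot \frac{1}{5} \cdot 7 = \frac{7}{10} \approx 0.7$)
$m{\left(r,H \right)} = 1 + 4 H$ ($m{\left(r,H \right)} = H + \left(3 H + 1\right) = H + \left(1 + 3 H\right) = 1 + 4 H$)
$Q{\left(U,F \right)} = F + U$
$-19611 - Q{\left(m{\left(6,2 \right)},v \right)} 74 = -19611 - \left(\frac{7}{10} + \left(1 + 4 \cdot 2\right)\right) 74 = -19611 - \left(\frac{7}{10} + \left(1 + 8\right)\right) 74 = -19611 - \left(\frac{7}{10} + 9\right) 74 = -19611 - \frac{97}{10} \cdot 74 = -19611 - \frac{3589}{5} = - \frac{101644}{5}$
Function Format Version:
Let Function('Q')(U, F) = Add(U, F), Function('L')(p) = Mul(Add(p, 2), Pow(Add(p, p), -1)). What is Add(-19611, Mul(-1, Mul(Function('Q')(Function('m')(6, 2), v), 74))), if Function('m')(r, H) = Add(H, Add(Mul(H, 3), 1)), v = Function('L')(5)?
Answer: Rational(-101644, 5) ≈ -20329.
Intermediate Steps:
Function('L')(p) = Mul(Rational(1, 2), Pow(p, -1), Add(2, p)) (Function('L')(p) = Mul(Add(2, p), Pow(Mul(2, p), -1)) = Mul(Add(2, p), Mul(Rational(1, 2), Pow(p, -1))) = Mul(Rational(1, 2), Pow(p, -1), Add(2, p)))
v = Rational(7, 10) (v = Mul(Rational(1, 2), Pow(5, -1), Add(2, 5)) = Mul(Rational(1, 2), Rational(1, 5), 7) = Rational(7, 10) ≈ 0.70000)
Function('m')(r, H) = Add(1, Mul(4, H)) (Function('m')(r, H) = Add(H, Add(Mul(3, H), 1)) = Add(H, Add(1, Mul(3, H))) = Add(1, Mul(4, H)))
Function('Q')(U, F) = Add(F, U)
Add(-19611, Mul(-1, Mul(Function('Q')(Function('m')(6, 2), v), 74))) = Add(-19611, Mul(-1, Mul(Add(Rational(7, 10), Add(1, Mul(4, 2))), 74))) = Add(-19611, Mul(-1, Mul(Add(Rational(7, 10), Add(1, 8)), 74))) = Add(-19611, Mul(-1, Mul(Add(Rational(7, 10), 9), 74))) = Add(-19611, Mul(-1, Mul(Rational(97, 10), 74))) = Add(-19611, Mul(-1, Rational(3589, 5))) = Add(-19611, Rational(-3589, 5)) = Rational(-101644, 5)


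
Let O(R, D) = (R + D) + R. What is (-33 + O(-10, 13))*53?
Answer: -2120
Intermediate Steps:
O(R, D) = D + 2*R (O(R, D) = (D + R) + R = D + 2*R)
(-33 + O(-10, 13))*53 = (-33 + (13 + 2*(-10)))*53 = (-33 + (13 - 20))*53 = (-33 - 7)*53 = -40*53 = -2120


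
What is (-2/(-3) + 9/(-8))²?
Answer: 121/576 ≈ 0.21007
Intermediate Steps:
(-2/(-3) + 9/(-8))² = (-2*(-⅓) + 9*(-⅛))² = (⅔ - 9/8)² = (-11/24)² = 121/576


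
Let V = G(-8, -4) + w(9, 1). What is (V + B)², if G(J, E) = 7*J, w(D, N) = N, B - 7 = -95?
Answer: 20449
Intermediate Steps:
B = -88 (B = 7 - 95 = -88)
V = -55 (V = 7*(-8) + 1 = -56 + 1 = -55)
(V + B)² = (-55 - 88)² = (-143)² = 20449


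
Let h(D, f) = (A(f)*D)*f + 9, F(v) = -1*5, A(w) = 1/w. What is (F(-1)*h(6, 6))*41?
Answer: -3075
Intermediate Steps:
A(w) = 1/w
F(v) = -5
h(D, f) = 9 + D (h(D, f) = (D/f)*f + 9 = D + 9 = 9 + D)
(F(-1)*h(6, 6))*41 = -5*(9 + 6)*41 = -5*15*41 = -75*41 = -3075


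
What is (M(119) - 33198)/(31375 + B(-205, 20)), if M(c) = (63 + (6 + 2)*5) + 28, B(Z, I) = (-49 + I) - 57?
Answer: -33067/31289 ≈ -1.0568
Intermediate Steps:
B(Z, I) = -106 + I
M(c) = 131 (M(c) = (63 + 8*5) + 28 = (63 + 40) + 28 = 103 + 28 = 131)
(M(119) - 33198)/(31375 + B(-205, 20)) = (131 - 33198)/(31375 + (-106 + 20)) = -33067/(31375 - 86) = -33067/31289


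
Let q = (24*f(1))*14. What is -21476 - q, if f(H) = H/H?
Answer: -21812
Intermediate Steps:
f(H) = 1
q = 336 (q = (24*1)*14 = 24*14 = 336)
-21476 - q = -21476 - 1*336 = -21476 - 336 = -21812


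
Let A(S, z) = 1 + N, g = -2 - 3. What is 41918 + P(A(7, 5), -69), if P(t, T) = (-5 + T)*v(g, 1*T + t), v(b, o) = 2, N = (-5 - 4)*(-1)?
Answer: 41770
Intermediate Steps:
g = -5
N = 9 (N = -9*(-1) = 9)
A(S, z) = 10 (A(S, z) = 1 + 9 = 10)
P(t, T) = -10 + 2*T (P(t, T) = (-5 + T)*2 = -10 + 2*T)
41918 + P(A(7, 5), -69) = 41918 + (-10 + 2*(-69)) = 41918 + (-10 - 138) = 41918 - 148 = 41770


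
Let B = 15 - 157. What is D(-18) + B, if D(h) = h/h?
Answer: -141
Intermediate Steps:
D(h) = 1
B = -142
D(-18) + B = 1 - 142 = -141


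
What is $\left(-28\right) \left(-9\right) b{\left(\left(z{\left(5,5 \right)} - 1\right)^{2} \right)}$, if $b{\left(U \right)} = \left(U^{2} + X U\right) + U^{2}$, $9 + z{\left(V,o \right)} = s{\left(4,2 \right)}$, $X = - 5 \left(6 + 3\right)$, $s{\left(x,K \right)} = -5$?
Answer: $22963500$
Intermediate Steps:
$X = -45$ ($X = \left(-5\right) 9 = -45$)
$z{\left(V,o \right)} = -14$ ($z{\left(V,o \right)} = -9 - 5 = -14$)
$b{\left(U \right)} = - 45 U + 2 U^{2}$ ($b{\left(U \right)} = \left(U^{2} - 45 U\right) + U^{2} = - 45 U + 2 U^{2}$)
$\left(-28\right) \left(-9\right) b{\left(\left(z{\left(5,5 \right)} - 1\right)^{2} \right)} = \left(-28\right) \left(-9\right) \left(-14 - 1\right)^{2} \left(-45 + 2 \left(-14 - 1\right)^{2}\right) = 252 \left(-15\right)^{2} \left(-45 + 2 \left(-15\right)^{2}\right) = 252 \cdot 225 \left(-45 + 2 \cdot 225\right) = 252 \cdot 225 \left(-45 + 450\right) = 252 \cdot 225 \cdot 405 = 252 \cdot 91125 = 22963500$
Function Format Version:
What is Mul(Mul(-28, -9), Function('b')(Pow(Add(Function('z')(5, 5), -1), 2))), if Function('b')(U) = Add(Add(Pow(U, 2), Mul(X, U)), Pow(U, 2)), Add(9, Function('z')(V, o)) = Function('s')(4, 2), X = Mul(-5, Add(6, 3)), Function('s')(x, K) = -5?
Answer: 22963500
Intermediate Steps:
X = -45 (X = Mul(-5, 9) = -45)
Function('z')(V, o) = -14 (Function('z')(V, o) = Add(-9, -5) = -14)
Function('b')(U) = Add(Mul(-45, U), Mul(2, Pow(U, 2))) (Function('b')(U) = Add(Add(Pow(U, 2), Mul(-45, U)), Pow(U, 2)) = Add(Mul(-45, U), Mul(2, Pow(U, 2))))
Mul(Mul(-28, -9), Function('b')(Pow(Add(Function('z')(5, 5), -1), 2))) = Mul(Mul(-28, -9), Mul(Pow(Add(-14, -1), 2), Add(-45, Mul(2, Pow(Add(-14, -1), 2))))) = Mul(252, Mul(Pow(-15, 2), Add(-45, Mul(2, Pow(-15, 2))))) = Mul(252, Mul(225, Add(-45, Mul(2, 225)))) = Mul(252, Mul(225, Add(-45, 450))) = Mul(252, Mul(225, 405)) = Mul(252, 91125) = 22963500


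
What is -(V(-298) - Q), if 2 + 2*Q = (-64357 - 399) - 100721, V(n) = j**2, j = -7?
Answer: -165577/2 ≈ -82789.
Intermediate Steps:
V(n) = 49 (V(n) = (-7)**2 = 49)
Q = -165479/2 (Q = -1 + ((-64357 - 399) - 100721)/2 = -1 + (-64756 - 100721)/2 = -1 + (1/2)*(-165477) = -1 - 165477/2 = -165479/2 ≈ -82740.)
-(V(-298) - Q) = -(49 - 1*(-165479/2)) = -(49 + 165479/2) = -1*165577/2 = -165577/2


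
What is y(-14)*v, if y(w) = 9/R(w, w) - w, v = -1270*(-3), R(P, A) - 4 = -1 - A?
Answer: 941070/17 ≈ 55357.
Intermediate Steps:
R(P, A) = 3 - A (R(P, A) = 4 + (-1 - A) = 3 - A)
v = 3810
y(w) = -w + 9/(3 - w) (y(w) = 9/(3 - w) - w = -w + 9/(3 - w))
y(-14)*v = ((-9 - 1*(-14)*(-3 - 14))/(-3 - 14))*3810 = ((-9 - 1*(-14)*(-17))/(-17))*3810 = -(-9 - 238)/17*3810 = -1/17*(-247)*3810 = (247/17)*3810 = 941070/17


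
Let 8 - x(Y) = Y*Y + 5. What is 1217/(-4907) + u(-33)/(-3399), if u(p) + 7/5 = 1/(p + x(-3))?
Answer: -805269539/3252384135 ≈ -0.24759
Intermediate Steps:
x(Y) = 3 - Y**2 (x(Y) = 8 - (Y*Y + 5) = 8 - (Y**2 + 5) = 8 - (5 + Y**2) = 8 + (-5 - Y**2) = 3 - Y**2)
u(p) = -7/5 + 1/(-6 + p) (u(p) = -7/5 + 1/(p + (3 - 1*(-3)**2)) = -7/5 + 1/(p + (3 - 1*9)) = -7/5 + 1/(p + (3 - 9)) = -7/5 + 1/(p - 6) = -7/5 + 1/(-6 + p))
1217/(-4907) + u(-33)/(-3399) = 1217/(-4907) + ((47 - 7*(-33))/(5*(-6 - 33)))/(-3399) = 1217*(-1/4907) + ((1/5)*(47 + 231)/(-39))*(-1/3399) = -1217/4907 + ((1/5)*(-1/39)*278)*(-1/3399) = -1217/4907 - 278/195*(-1/3399) = -1217/4907 + 278/662805 = -805269539/3252384135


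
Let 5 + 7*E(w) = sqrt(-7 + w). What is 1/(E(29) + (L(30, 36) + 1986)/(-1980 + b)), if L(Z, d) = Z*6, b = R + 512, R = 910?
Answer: -88536/398263 - 60543*sqrt(22)/8761786 ≈ -0.25472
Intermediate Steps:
E(w) = -5/7 + sqrt(-7 + w)/7
b = 1422 (b = 910 + 512 = 1422)
L(Z, d) = 6*Z
1/(E(29) + (L(30, 36) + 1986)/(-1980 + b)) = 1/((-5/7 + sqrt(-7 + 29)/7) + (6*30 + 1986)/(-1980 + 1422)) = 1/((-5/7 + sqrt(22)/7) + (180 + 1986)/(-558)) = 1/((-5/7 + sqrt(22)/7) + 2166*(-1/558)) = 1/((-5/7 + sqrt(22)/7) - 361/93) = 1/(-2992/651 + sqrt(22)/7)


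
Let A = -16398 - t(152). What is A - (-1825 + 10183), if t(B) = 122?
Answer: -24878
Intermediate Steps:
A = -16520 (A = -16398 - 1*122 = -16398 - 122 = -16520)
A - (-1825 + 10183) = -16520 - (-1825 + 10183) = -16520 - 1*8358 = -16520 - 8358 = -24878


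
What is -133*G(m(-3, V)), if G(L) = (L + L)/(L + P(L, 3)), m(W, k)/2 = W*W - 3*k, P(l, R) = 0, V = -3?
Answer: -266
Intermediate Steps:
m(W, k) = -6*k + 2*W² (m(W, k) = 2*(W*W - 3*k) = 2*(W² - 3*k) = -6*k + 2*W²)
G(L) = 2 (G(L) = (L + L)/(L + 0) = (2*L)/L = 2)
-133*G(m(-3, V)) = -133*2 = -266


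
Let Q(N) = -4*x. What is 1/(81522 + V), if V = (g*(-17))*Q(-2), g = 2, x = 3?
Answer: 1/81930 ≈ 1.2206e-5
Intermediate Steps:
Q(N) = -12 (Q(N) = -4*3 = -12)
V = 408 (V = (2*(-17))*(-12) = -34*(-12) = 408)
1/(81522 + V) = 1/(81522 + 408) = 1/81930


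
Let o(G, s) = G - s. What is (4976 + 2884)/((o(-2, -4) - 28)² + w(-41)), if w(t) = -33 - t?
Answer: 655/57 ≈ 11.491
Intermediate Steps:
(4976 + 2884)/((o(-2, -4) - 28)² + w(-41)) = (4976 + 2884)/(((-2 - 1*(-4)) - 28)² + (-33 - 1*(-41))) = 7860/(((-2 + 4) - 28)² + (-33 + 41)) = 7860/((2 - 28)² + 8) = 7860/((-26)² + 8) = 7860/(676 + 8) = 7860/684 = 7860*(1/684) = 655/57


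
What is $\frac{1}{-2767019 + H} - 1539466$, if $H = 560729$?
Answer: $- \frac{3396508441141}{2206290} \approx -1.5395 \cdot 10^{6}$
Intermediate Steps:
$\frac{1}{-2767019 + H} - 1539466 = \frac{1}{-2767019 + 560729} - 1539466 = \frac{1}{-2206290} - 1539466 = - \frac{1}{2206290} - 1539466 = - \frac{3396508441141}{2206290}$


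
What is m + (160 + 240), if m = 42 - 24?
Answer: 418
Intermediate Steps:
m = 18
m + (160 + 240) = 18 + (160 + 240) = 18 + 400 = 418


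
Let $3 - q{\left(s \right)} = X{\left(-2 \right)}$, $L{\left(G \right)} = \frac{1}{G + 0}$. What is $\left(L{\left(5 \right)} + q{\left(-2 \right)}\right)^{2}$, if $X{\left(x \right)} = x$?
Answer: $\frac{676}{25} \approx 27.04$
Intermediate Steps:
$L{\left(G \right)} = \frac{1}{G}$
$q{\left(s \right)} = 5$ ($q{\left(s \right)} = 3 - -2 = 3 + 2 = 5$)
$\left(L{\left(5 \right)} + q{\left(-2 \right)}\right)^{2} = \left(\frac{1}{5} + 5\right)^{2} = \left(\frac{26}{5}\right)^{2} = \frac{676}{25}$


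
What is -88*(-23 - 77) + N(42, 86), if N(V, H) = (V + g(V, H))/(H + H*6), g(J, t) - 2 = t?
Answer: 2648865/301 ≈ 8800.2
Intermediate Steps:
g(J, t) = 2 + t
N(V, H) = (2 + H + V)/(7*H) (N(V, H) = (V + (2 + H))/(H + H*6) = (2 + H + V)/(H + 6*H) = (2 + H + V)/((7*H)) = (2 + H + V)*(1/(7*H)) = (2 + H + V)/(7*H))
-88*(-23 - 77) + N(42, 86) = -88*(-23 - 77) + (⅐)*(2 + 86 + 42)/86 = -88*(-100) + (⅐)*(1/86)*130 = 8800 + 65/301 = 2648865/301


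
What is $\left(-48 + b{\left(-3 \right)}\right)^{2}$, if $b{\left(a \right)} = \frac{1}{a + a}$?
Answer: $\frac{83521}{36} \approx 2320.0$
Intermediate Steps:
$b{\left(a \right)} = \frac{1}{2 a}$
$\left(-48 + b{\left(-3 \right)}\right)^{2} = \left(-48 + \frac{1}{2 \left(-3\right)}\right)^{2} = \left(-48 + \frac{1}{2} \left(- \frac{1}{3}\right)\right)^{2} = \left(-48 - \frac{1}{6}\right)^{2} = \left(- \frac{289}{6}\right)^{2} = \frac{83521}{36}$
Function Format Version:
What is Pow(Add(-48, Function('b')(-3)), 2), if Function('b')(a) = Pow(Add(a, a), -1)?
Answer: Rational(83521, 36) ≈ 2320.0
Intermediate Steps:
Function('b')(a) = Mul(Rational(1, 2), Pow(a, -1)) (Function('b')(a) = Pow(Mul(2, a), -1) = Mul(Rational(1, 2), Pow(a, -1)))
Pow(Add(-48, Function('b')(-3)), 2) = Pow(Add(-48, Mul(Rational(1, 2), Pow(-3, -1))), 2) = Pow(Add(-48, Mul(Rational(1, 2), Rational(-1, 3))), 2) = Pow(Add(-48, Rational(-1, 6)), 2) = Pow(Rational(-289, 6), 2) = Rational(83521, 36)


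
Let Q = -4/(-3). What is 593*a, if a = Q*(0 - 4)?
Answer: -9488/3 ≈ -3162.7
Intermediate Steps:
Q = 4/3 (Q = -4*(-⅓) = 4/3 ≈ 1.3333)
a = -16/3 (a = 4*(0 - 4)/3 = (4/3)*(-4) = -16/3 ≈ -5.3333)
593*a = 593*(-16/3) = -9488/3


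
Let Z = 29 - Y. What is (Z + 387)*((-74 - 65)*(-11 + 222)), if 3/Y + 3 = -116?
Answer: -1451990803/119 ≈ -1.2202e+7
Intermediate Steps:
Y = -3/119 (Y = 3/(-3 - 116) = 3/(-119) = 3*(-1/119) = -3/119 ≈ -0.025210)
Z = 3454/119 (Z = 29 - 1*(-3/119) = 29 + 3/119 = 3454/119 ≈ 29.025)
(Z + 387)*((-74 - 65)*(-11 + 222)) = (3454/119 + 387)*((-74 - 65)*(-11 + 222)) = 49507*(-139*211)/119 = (49507/119)*(-29329) = -1451990803/119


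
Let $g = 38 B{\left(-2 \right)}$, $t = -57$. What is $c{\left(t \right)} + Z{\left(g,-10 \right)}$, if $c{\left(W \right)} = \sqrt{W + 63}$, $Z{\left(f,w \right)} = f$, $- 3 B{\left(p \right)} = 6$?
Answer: $-76 + \sqrt{6} \approx -73.551$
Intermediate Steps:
$B{\left(p \right)} = -2$ ($B{\left(p \right)} = \left(- \frac{1}{3}\right) 6 = -2$)
$g = -76$ ($g = 38 \left(-2\right) = -76$)
$c{\left(W \right)} = \sqrt{63 + W}$
$c{\left(t \right)} + Z{\left(g,-10 \right)} = \sqrt{63 - 57} - 76 = \sqrt{6} - 76 = -76 + \sqrt{6}$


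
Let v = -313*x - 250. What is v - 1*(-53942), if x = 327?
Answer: -48659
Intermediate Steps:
v = -102601 (v = -313*327 - 250 = -102351 - 250 = -102601)
v - 1*(-53942) = -102601 - 1*(-53942) = -102601 + 53942 = -48659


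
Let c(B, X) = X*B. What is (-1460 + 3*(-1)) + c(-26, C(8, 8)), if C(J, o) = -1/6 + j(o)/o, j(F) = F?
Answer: -4454/3 ≈ -1484.7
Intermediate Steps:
C(J, o) = ⅚ (C(J, o) = -1/6 + o/o = -1*⅙ + 1 = -⅙ + 1 = ⅚)
c(B, X) = B*X
(-1460 + 3*(-1)) + c(-26, C(8, 8)) = (-1460 + 3*(-1)) - 26*⅚ = (-1460 - 3) - 65/3 = -1463 - 65/3 = -4454/3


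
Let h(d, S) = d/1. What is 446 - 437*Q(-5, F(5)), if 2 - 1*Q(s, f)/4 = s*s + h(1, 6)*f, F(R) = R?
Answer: 49390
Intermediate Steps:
h(d, S) = d (h(d, S) = d*1 = d)
Q(s, f) = 8 - 4*f - 4*s**2 (Q(s, f) = 8 - 4*(s*s + 1*f) = 8 - 4*(s**2 + f) = 8 - 4*(f + s**2) = 8 + (-4*f - 4*s**2) = 8 - 4*f - 4*s**2)
446 - 437*Q(-5, F(5)) = 446 - 437*(8 - 4*5 - 4*(-5)**2) = 446 - 437*(8 - 20 - 4*25) = 446 - 437*(8 - 20 - 100) = 446 - 437*(-112) = 446 + 48944 = 49390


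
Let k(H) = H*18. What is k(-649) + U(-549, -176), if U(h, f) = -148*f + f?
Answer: 14190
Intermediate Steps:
k(H) = 18*H
U(h, f) = -147*f
k(-649) + U(-549, -176) = 18*(-649) - 147*(-176) = -11682 + 25872 = 14190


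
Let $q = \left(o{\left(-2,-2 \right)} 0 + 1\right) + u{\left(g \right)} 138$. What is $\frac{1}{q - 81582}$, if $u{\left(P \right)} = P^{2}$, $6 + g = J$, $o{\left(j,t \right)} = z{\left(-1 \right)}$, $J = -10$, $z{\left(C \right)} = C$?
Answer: $- \frac{1}{46253} \approx -2.162 \cdot 10^{-5}$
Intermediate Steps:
$o{\left(j,t \right)} = -1$
$g = -16$ ($g = -6 - 10 = -16$)
$q = 35329$ ($q = \left(\left(-1\right) 0 + 1\right) + \left(-16\right)^{2} \cdot 138 = \left(0 + 1\right) + 256 \cdot 138 = 1 + 35328 = 35329$)
$\frac{1}{q - 81582} = \frac{1}{35329 - 81582} = \frac{1}{-46253} = - \frac{1}{46253}$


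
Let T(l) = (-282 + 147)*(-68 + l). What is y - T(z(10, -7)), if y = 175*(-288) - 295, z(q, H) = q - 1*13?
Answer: -60280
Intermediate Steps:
z(q, H) = -13 + q (z(q, H) = q - 13 = -13 + q)
T(l) = 9180 - 135*l (T(l) = -135*(-68 + l) = 9180 - 135*l)
y = -50695 (y = -50400 - 295 = -50695)
y - T(z(10, -7)) = -50695 - (9180 - 135*(-13 + 10)) = -50695 - (9180 - 135*(-3)) = -50695 - (9180 + 405) = -50695 - 1*9585 = -50695 - 9585 = -60280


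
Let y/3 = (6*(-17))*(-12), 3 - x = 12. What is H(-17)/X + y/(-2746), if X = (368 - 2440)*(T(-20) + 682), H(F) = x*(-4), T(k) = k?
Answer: -629606133/470823668 ≈ -1.3372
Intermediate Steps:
x = -9 (x = 3 - 1*12 = 3 - 12 = -9)
y = 3672 (y = 3*((6*(-17))*(-12)) = 3*(-102*(-12)) = 3*1224 = 3672)
H(F) = 36 (H(F) = -9*(-4) = 36)
X = -1371664 (X = (368 - 2440)*(-20 + 682) = -2072*662 = -1371664)
H(-17)/X + y/(-2746) = 36/(-1371664) + 3672/(-2746) = 36*(-1/1371664) + 3672*(-1/2746) = -9/342916 - 1836/1373 = -629606133/470823668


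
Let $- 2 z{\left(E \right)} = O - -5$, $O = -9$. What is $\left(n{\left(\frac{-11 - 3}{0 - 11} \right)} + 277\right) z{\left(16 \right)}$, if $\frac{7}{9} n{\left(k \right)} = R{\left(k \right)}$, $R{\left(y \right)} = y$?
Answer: $\frac{6130}{11} \approx 557.27$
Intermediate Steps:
$n{\left(k \right)} = \frac{9 k}{7}$
$z{\left(E \right)} = 2$ ($z{\left(E \right)} = - \frac{-9 - -5}{2} = - \frac{-9 + 5}{2} = \left(- \frac{1}{2}\right) \left(-4\right) = 2$)
$\left(n{\left(\frac{-11 - 3}{0 - 11} \right)} + 277\right) z{\left(16 \right)} = \left(\frac{9 \frac{-11 - 3}{0 - 11}}{7} + 277\right) 2 = \left(\frac{9 \left(- \frac{14}{-11}\right)}{7} + 277\right) 2 = \left(\frac{9 \left(\left(-14\right) \left(- \frac{1}{11}\right)\right)}{7} + 277\right) 2 = \left(\frac{9}{7} \cdot \frac{14}{11} + 277\right) 2 = \left(\frac{18}{11} + 277\right) 2 = \frac{3065}{11} \cdot 2 = \frac{6130}{11}$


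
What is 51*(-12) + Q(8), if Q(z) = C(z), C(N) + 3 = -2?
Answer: -617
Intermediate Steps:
C(N) = -5 (C(N) = -3 - 2 = -5)
Q(z) = -5
51*(-12) + Q(8) = 51*(-12) - 5 = -612 - 5 = -617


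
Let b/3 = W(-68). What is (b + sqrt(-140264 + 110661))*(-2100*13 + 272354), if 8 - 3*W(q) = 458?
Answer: -110274300 + 245054*I*sqrt(29603) ≈ -1.1027e+8 + 4.2163e+7*I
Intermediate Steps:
W(q) = -150 (W(q) = 8/3 - 1/3*458 = 8/3 - 458/3 = -150)
b = -450 (b = 3*(-150) = -450)
(b + sqrt(-140264 + 110661))*(-2100*13 + 272354) = (-450 + sqrt(-140264 + 110661))*(-2100*13 + 272354) = (-450 + sqrt(-29603))*(-27300 + 272354) = (-450 + I*sqrt(29603))*245054 = -110274300 + 245054*I*sqrt(29603)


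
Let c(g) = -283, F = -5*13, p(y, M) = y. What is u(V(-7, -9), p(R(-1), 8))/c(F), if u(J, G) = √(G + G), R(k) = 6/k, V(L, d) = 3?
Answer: -2*I*√3/283 ≈ -0.012241*I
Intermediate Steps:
F = -65
u(J, G) = √2*√G (u(J, G) = √(2*G) = √2*√G)
u(V(-7, -9), p(R(-1), 8))/c(F) = (√2*√(6/(-1)))/(-283) = (√2*√(6*(-1)))*(-1/283) = (√2*√(-6))*(-1/283) = (√2*(I*√6))*(-1/283) = (2*I*√3)*(-1/283) = -2*I*√3/283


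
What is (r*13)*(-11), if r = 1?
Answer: -143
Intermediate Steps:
(r*13)*(-11) = (1*13)*(-11) = 13*(-11) = -143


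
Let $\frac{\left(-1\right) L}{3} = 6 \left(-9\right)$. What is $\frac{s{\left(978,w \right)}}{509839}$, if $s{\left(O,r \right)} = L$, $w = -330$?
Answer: $\frac{162}{509839} \approx 0.00031775$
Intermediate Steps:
$L = 162$ ($L = - 3 \cdot 6 \left(-9\right) = \left(-3\right) \left(-54\right) = 162$)
$s{\left(O,r \right)} = 162$
$\frac{s{\left(978,w \right)}}{509839} = \frac{162}{509839}$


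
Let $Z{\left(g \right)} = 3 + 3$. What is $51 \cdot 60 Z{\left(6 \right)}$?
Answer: $18360$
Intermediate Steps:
$Z{\left(g \right)} = 6$
$51 \cdot 60 Z{\left(6 \right)} = 51 \cdot 60 \cdot 6 = 3060 \cdot 6 = 18360$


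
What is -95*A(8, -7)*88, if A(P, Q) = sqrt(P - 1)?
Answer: -8360*sqrt(7) ≈ -22118.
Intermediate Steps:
A(P, Q) = sqrt(-1 + P)
-95*A(8, -7)*88 = -95*sqrt(-1 + 8)*88 = -95*sqrt(7)*88 = -8360*sqrt(7)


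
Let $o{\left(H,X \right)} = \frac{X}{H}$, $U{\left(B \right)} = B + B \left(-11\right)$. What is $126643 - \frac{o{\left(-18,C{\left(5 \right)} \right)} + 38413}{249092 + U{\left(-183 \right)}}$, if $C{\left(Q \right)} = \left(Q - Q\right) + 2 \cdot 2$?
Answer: $\frac{285997287899}{2258298} \approx 1.2664 \cdot 10^{5}$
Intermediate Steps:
$C{\left(Q \right)} = 4$ ($C{\left(Q \right)} = 0 + 4 = 4$)
$U{\left(B \right)} = - 10 B$ ($U{\left(B \right)} = B - 11 B = - 10 B$)
$126643 - \frac{o{\left(-18,C{\left(5 \right)} \right)} + 38413}{249092 + U{\left(-183 \right)}} = 126643 - \frac{\frac{4}{-18} + 38413}{249092 - -1830} = 126643 - \frac{4 \left(- \frac{1}{18}\right) + 38413}{249092 + 1830} = 126643 - \frac{- \frac{2}{9} + 38413}{250922} = 126643 - \frac{345715}{9} \cdot \frac{1}{250922} = 126643 - \frac{345715}{2258298} = \frac{285997287899}{2258298}$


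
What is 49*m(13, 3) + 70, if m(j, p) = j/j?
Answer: 119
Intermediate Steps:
m(j, p) = 1
49*m(13, 3) + 70 = 49*1 + 70 = 49 + 70 = 119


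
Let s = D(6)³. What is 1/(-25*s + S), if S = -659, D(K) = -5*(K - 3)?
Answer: 1/83716 ≈ 1.1945e-5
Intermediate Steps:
D(K) = 15 - 5*K (D(K) = -5*(-3 + K) = 15 - 5*K)
s = -3375 (s = (15 - 5*6)³ = (15 - 30)³ = (-15)³ = -3375)
1/(-25*s + S) = 1/(-25*(-3375) - 659) = 1/(84375 - 659) = 1/83716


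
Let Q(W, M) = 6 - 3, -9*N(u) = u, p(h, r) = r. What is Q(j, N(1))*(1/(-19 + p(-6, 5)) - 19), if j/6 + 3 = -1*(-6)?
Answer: -801/14 ≈ -57.214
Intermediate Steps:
j = 18 (j = -18 + 6*(-1*(-6)) = -18 + 6*6 = -18 + 36 = 18)
N(u) = -u/9
Q(W, M) = 3
Q(j, N(1))*(1/(-19 + p(-6, 5)) - 19) = 3*(1/(-19 + 5) - 19) = 3*(1/(-14) - 19) = 3*(-1/14 - 19) = 3*(-267/14) = -801/14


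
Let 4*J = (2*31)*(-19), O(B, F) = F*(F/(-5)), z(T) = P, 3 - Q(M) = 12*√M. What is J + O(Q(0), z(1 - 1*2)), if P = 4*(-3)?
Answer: -3233/10 ≈ -323.30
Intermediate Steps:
P = -12
Q(M) = 3 - 12*√M
z(T) = -12
O(B, F) = -F²/5 (O(B, F) = F*(F*(-⅕)) = F*(-F/5) = -F²/5)
J = -589/2 (J = ((2*31)*(-19))/4 = (62*(-19))/4 = (¼)*(-1178) = -589/2 ≈ -294.50)
J + O(Q(0), z(1 - 1*2)) = -589/2 - ⅕*(-12)² = -589/2 - ⅕*144 = -589/2 - 144/5 = -3233/10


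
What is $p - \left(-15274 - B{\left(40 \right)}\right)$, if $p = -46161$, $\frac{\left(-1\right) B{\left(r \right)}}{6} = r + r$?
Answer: $-31367$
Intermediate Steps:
$B{\left(r \right)} = - 12 r$ ($B{\left(r \right)} = - 6 \left(r + r\right) = - 6 \cdot 2 r = - 12 r$)
$p - \left(-15274 - B{\left(40 \right)}\right) = -46161 + \left(\left(-941 + \left(\left(2115 - 480\right) - 1976\right)\right) + 16076\right) = -46161 + \left(\left(-941 + \left(1635 - 1976\right)\right) + 16076\right) = -46161 + \left(\left(-941 - 341\right) + 16076\right) = -46161 + \left(-1282 + 16076\right) = -46161 + 14794 = -31367$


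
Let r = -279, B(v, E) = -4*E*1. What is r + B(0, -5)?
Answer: -259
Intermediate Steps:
B(v, E) = -4*E
r + B(0, -5) = -279 - 4*(-5) = -279 + 20 = -259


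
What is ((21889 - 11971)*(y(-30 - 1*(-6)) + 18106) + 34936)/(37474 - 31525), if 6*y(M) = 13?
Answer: 179631733/5949 ≈ 30195.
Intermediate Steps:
y(M) = 13/6 (y(M) = (⅙)*13 = 13/6)
((21889 - 11971)*(y(-30 - 1*(-6)) + 18106) + 34936)/(37474 - 31525) = ((21889 - 11971)*(13/6 + 18106) + 34936)/(37474 - 31525) = (9918*(108649/6) + 34936)/5949 = (179596797 + 34936)*(1/5949) = 179631733*(1/5949) = 179631733/5949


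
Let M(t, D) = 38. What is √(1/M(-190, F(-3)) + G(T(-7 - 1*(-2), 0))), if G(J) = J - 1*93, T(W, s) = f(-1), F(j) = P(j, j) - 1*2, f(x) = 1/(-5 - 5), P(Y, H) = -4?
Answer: I*√839990/95 ≈ 9.6475*I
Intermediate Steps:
f(x) = -⅒ (f(x) = 1/(-10) = -⅒)
F(j) = -6 (F(j) = -4 - 1*2 = -4 - 2 = -6)
T(W, s) = -⅒
G(J) = -93 + J (G(J) = J - 93 = -93 + J)
√(1/M(-190, F(-3)) + G(T(-7 - 1*(-2), 0))) = √(1/38 + (-93 - ⅒)) = √(1/38 - 931/10) = √(-8842/95) = I*√839990/95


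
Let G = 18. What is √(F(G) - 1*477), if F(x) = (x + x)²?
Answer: 3*√91 ≈ 28.618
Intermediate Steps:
F(x) = 4*x² (F(x) = (2*x)² = 4*x²)
√(F(G) - 1*477) = √(4*18² - 1*477) = √(4*324 - 477) = √(1296 - 477) = √819 = 3*√91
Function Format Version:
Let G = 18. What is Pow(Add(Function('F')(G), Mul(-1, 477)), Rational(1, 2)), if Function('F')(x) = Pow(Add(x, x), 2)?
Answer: Mul(3, Pow(91, Rational(1, 2))) ≈ 28.618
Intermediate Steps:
Function('F')(x) = Mul(4, Pow(x, 2)) (Function('F')(x) = Pow(Mul(2, x), 2) = Mul(4, Pow(x, 2)))
Pow(Add(Function('F')(G), Mul(-1, 477)), Rational(1, 2)) = Pow(Add(Mul(4, Pow(18, 2)), Mul(-1, 477)), Rational(1, 2)) = Pow(Add(Mul(4, 324), -477), Rational(1, 2)) = Pow(Add(1296, -477), Rational(1, 2)) = Pow(819, Rational(1, 2)) = Mul(3, Pow(91, Rational(1, 2)))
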